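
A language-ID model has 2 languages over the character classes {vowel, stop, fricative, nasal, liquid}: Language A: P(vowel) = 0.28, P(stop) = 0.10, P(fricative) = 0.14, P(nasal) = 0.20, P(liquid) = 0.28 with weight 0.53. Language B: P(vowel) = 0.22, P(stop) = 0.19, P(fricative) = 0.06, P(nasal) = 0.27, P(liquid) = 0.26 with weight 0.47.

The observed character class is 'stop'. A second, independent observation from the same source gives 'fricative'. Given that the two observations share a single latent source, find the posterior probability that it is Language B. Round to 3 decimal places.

0.419

Posterior ∝ prior × likelihood, so P(k | x) ∝ w_k f_k(x); normalise over all components.
Since both observations come from the same component, the likelihood for component k is f_k(x₁)·f_k(x₂).
  f_A = [0.1] × [0.14] = 0.014
  f_B = [0.19] × [0.06] = 0.0114
Multiply by the mixture weights:
  w_A·f_A = 0.53 × 0.014 = 0.00742
  w_B·f_B = 0.47 × 0.0114 = 0.005358
Evidence: 0.00742 + 0.005358 = 0.012778
P(Language B | x₁, x₂) = 0.005358 / 0.012778 ≈ 0.419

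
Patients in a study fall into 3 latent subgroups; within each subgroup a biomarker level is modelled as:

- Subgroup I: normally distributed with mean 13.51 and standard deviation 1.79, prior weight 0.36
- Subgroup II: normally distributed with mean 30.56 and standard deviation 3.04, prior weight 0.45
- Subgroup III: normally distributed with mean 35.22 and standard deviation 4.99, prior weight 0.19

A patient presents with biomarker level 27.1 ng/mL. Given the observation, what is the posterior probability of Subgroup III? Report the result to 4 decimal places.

0.1157

Apply Bayes' rule: the posterior for each component is proportional to its prior times its likelihood at x.
Component likelihoods at x = 27.1 ng/mL:
  L_I = (1/(1.79·√(2π)))·exp(−(27.1−13.51)²/(2·1.79²)) = 0.222873·exp(-28.82059) = 6.78319e-14
  L_II = (1/(3.04·√(2π)))·exp(−(27.1−30.56)²/(2·3.04²)) = 0.131231·exp(-0.64770) = 0.0686662
  L_III = (1/(4.99·√(2π)))·exp(−(27.1−35.22)²/(2·4.99²)) = 0.079948·exp(-1.32398) = 0.0212722
Unnormalised posteriors:
  w_I·L_I = 0.36 × 6.78319e-14 = 2.44195e-14
  w_II·L_II = 0.45 × 0.0686662 = 0.0308998
  w_III·L_III = 0.19 × 0.0212722 = 0.00404172
Denominator: 2.44195e-14 + 0.0308998 + 0.00404172 = 0.0349415
Responsibility of Subgroup III: 0.00404172 / 0.0349415 ≈ 0.1157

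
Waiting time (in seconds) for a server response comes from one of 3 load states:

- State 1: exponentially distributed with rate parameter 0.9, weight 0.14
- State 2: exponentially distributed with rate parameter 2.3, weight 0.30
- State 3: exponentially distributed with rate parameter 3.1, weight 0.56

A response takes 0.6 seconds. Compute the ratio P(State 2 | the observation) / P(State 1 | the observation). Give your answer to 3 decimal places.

2.364

Since P(k|x) ∝ π_k f_k(x), the posterior odds are π_i f_i(x) / (π_j f_j(x)).
Evaluate each component's likelihood at the observed value:
  f_1 = 0.9·e^(−0.9·0.6) = 0.9·e^(−0.5400) = 0.524473
  f_2 = 2.3·e^(−2.3·0.6) = 2.3·e^(−1.3800) = 0.578631
  f_3 = 3.1·e^(−3.1·0.6) = 3.1·e^(−1.8600) = 0.482585
Odds = (0.30/0.14) × (0.578631/0.524473) = 2.14286 × 1.10326 ≈ 2.364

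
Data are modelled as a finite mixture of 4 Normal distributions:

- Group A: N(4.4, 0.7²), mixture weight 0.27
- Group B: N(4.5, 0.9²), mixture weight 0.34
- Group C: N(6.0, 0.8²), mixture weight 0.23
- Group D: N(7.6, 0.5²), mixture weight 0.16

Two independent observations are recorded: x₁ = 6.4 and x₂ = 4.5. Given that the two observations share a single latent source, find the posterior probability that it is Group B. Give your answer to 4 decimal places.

0.4144

By Bayes' theorem, P(k | x) = w_k f_k(x) / Σ_j w_j f_j(x).
Since both observations come from the same component, the likelihood for component k is f_k(x₁)·f_k(x₂).
  L_A = [(1/(0.7·√(2π)))·exp(−(6.4−4.4)²/(2·0.7²)) = 0.569918·exp(-4.08163) = 0.00962014] × [0.564132] = 0.00542703
  L_B = [(1/(0.9·√(2π)))·exp(−(6.4−4.5)²/(2·0.9²)) = 0.443269·exp(-2.22840) = 0.0477406] × [0.443269] = 0.0211619
  L_C = [(1/(0.8·√(2π)))·exp(−(6.4−6.0)²/(2·0.8²)) = 0.498678·exp(-0.12500) = 0.440082] × [0.0859828] = 0.0378395
  L_D = [(1/(0.5·√(2π)))·exp(−(6.4−7.6)²/(2·0.5²)) = 0.797885·exp(-2.88000) = 0.0447891] × [3.58757e-09] = 1.60684e-10
Unnormalised posteriors:
  w_A·L_A = 0.27 × 0.00542703 = 0.0014653
  w_B·L_B = 0.34 × 0.0211619 = 0.00719506
  w_C·L_C = 0.23 × 0.0378395 = 0.00870308
  w_D·L_D = 0.16 × 1.60684e-10 = 2.57094e-11
Sum: 0.0014653 + 0.00719506 + 0.00870308 + 2.57094e-11 = 0.0173634
P(Group B | x₁,x₂) ≈ 0.4144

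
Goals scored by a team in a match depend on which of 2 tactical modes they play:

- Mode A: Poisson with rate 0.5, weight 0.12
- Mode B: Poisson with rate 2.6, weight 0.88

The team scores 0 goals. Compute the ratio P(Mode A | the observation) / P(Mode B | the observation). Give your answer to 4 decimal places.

1.1136

Only the two components matter; the odds are (w_i f_i(x)) / (w_j f_j(x)).
Poisson probabilities:
  L_A = 0.606531
  L_B = 0.0742736
Posterior odds = (w_A·L_A) / (w_B·L_B) = (0.12·0.606531) / (0.88·0.0742736) = 0.0727837 / 0.0653607 ≈ 1.1136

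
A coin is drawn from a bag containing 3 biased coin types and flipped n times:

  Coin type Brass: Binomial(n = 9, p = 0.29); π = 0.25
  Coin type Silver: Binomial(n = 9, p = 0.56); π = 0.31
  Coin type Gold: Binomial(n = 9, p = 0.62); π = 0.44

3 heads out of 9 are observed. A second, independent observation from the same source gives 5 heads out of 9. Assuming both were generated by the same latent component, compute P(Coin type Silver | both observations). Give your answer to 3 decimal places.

P(component k | x) = w_k·f_k(x) / marginal(x), where marginal(x) = Σ_j w_j·f_j(x).
Since both observations come from the same component, the likelihood for component k is f_k(x₁)·f_k(x₂).
  p_Brass = [C(9,3)·0.29^3·0.71^6 = 84·0.024389·0.1281 = 0.262436] × [0.0656741] = 0.0172352
  p_Silver = [C(9,3)·0.56^3·0.44^6 = 84·0.175616·0.00725631 = 0.107043] × [0.260089] = 0.0278407
  p_Gold = [C(9,3)·0.62^3·0.38^6 = 84·0.238328·0.00301094 = 0.0602776] × [0.240693] = 0.0145084
Prior × likelihood for each component:
  w_Brass·p_Brass = 0.25 × 0.0172352 = 0.00430881
  w_Silver·p_Silver = 0.31 × 0.0278407 = 0.00863063
  w_Gold·p_Gold = 0.44 × 0.0145084 = 0.00638369
Evidence: 0.00430881 + 0.00863063 + 0.00638369 = 0.0193231
So the posterior for Coin type Silver is 0.00863063 / 0.0193231 ≈ 0.447.

0.447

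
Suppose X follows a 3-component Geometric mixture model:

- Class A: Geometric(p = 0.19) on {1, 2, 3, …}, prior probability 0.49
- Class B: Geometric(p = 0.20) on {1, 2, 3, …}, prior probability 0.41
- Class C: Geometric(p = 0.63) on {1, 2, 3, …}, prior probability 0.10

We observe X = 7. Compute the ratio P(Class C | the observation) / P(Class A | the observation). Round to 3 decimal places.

0.006

Only the two components matter; the odds are (P(Z=i) f_i(x)) / (P(Z=j) f_j(x)).
Geometric probabilities:
  L_A = 0.0536616
  L_B = 0.0524288
  L_C = 0.00161641
Odds = (0.10/0.49) × (0.00161641/0.0536616) = 0.204082 × 0.0301222 ≈ 0.006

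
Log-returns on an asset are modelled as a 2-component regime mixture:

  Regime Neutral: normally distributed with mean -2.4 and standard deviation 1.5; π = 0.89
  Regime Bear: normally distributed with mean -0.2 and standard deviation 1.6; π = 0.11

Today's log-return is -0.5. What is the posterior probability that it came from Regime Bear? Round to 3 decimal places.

P(component k | x) = w_k·f_k(x) / marginal(x), where marginal(x) = Σ_j w_j·f_j(x).
Normal densities:
  L_Neutral = (1/(1.5·√(2π)))·exp(−(-0.5−-2.4)²/(2·1.5²)) = 0.265962·exp(-0.80222) = 0.119239
  L_Bear = (1/(1.6·√(2π)))·exp(−(-0.5−-0.2)²/(2·1.6²)) = 0.249339·exp(-0.01758) = 0.244994
Prior × likelihood for each component:
  w_Neutral·L_Neutral = 0.89 × 0.119239 = 0.106123
  w_Bear·L_Bear = 0.11 × 0.244994 = 0.0269494
Denominator: 0.106123 + 0.0269494 = 0.133072
Responsibility of Regime Bear: 0.0269494 / 0.133072 ≈ 0.203

0.203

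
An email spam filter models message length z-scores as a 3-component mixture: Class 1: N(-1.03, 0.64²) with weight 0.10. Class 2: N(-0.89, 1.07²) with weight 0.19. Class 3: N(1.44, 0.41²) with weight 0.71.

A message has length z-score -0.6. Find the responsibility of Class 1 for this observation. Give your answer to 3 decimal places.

0.421

Apply Bayes' rule: the posterior for each component is proportional to its prior times its likelihood at x.
Evaluate each component's likelihood at the observed value:
  L_1 = 0.497401
  L_2 = 0.359398
  L_3 = 4.09523e-06
Multiply by the mixture weights:
  π_1·L_1 = 0.10 × 0.497401 = 0.0497401
  π_2·L_2 = 0.19 × 0.359398 = 0.0682856
  π_3·L_3 = 0.71 × 4.09523e-06 = 2.90762e-06
Normaliser: 0.0497401 + 0.0682856 + 2.90762e-06 = 0.118029
P(Class 1 | data) ≈ 0.421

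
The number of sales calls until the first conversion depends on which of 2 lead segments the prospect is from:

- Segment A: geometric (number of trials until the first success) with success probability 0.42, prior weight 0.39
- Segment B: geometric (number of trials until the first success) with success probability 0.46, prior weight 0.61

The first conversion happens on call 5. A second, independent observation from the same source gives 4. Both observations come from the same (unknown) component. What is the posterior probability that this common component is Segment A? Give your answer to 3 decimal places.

0.468

Apply Bayes' rule: the posterior for each component is proportional to its prior times its likelihood at x.
Since both observations come from the same component, the likelihood for component k is f_k(x₁)·f_k(x₂).
  p_A = [0.0475293] × [0.081947] = 0.00389488
  p_B = [0.0391141] × [0.0724334] = 0.00283317
Weight by the priors:
  π_A·p_A = 0.39 × 0.00389488 = 0.001519
  π_B·p_B = 0.61 × 0.00283317 = 0.00172823
Marginal: 0.001519 + 0.00172823 = 0.00324724
So the posterior for Segment A is 0.001519 / 0.00324724 ≈ 0.468.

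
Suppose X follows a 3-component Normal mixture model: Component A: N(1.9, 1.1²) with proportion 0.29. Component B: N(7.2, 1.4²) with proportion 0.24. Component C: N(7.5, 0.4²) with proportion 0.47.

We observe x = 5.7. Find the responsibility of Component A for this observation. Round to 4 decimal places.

0.0069

P(component k | x) = P(Z=k)·f_k(x) / marginal(x), where marginal(x) = Σ_j P(Z=j)·f_j(x).
Normal densities:
  f_A = (1/(1.1·√(2π)))·exp(−(5.7−1.9)²/(2·1.1²)) = 0.362675·exp(-5.96694) = 0.000929196
  f_B = (1/(1.4·√(2π)))·exp(−(5.7−7.2)²/(2·1.4²)) = 0.284959·exp(-0.57398) = 0.160511
  f_C = (1/(0.4·√(2π)))·exp(−(5.7−7.5)²/(2·0.4²)) = 0.997356·exp(-10.12500) = 3.99594e-05
Weight by the priors:
  P(Z=A)·f_A = 0.29 × 0.000929196 = 0.000269467
  P(Z=B)·f_B = 0.24 × 0.160511 = 0.0385227
  P(Z=C)·f_C = 0.47 × 3.99594e-05 = 1.87809e-05
Evidence: 0.000269467 + 0.0385227 + 1.87809e-05 = 0.038811
So the posterior for Component A is 0.000269467 / 0.038811 ≈ 0.0069.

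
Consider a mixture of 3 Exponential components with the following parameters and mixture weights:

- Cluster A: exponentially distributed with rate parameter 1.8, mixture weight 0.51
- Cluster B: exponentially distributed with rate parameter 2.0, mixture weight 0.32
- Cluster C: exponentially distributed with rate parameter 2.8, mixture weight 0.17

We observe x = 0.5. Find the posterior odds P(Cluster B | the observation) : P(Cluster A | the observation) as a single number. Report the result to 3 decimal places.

0.631

Posterior odds = (P(Z=i) f_i(x)) / (P(Z=j) f_j(x)); the normalising sum cancels.
Evaluate each component's likelihood at the observed value:
  p_A = 0.731825
  p_B = 0.735759
  p_C = 0.690471
0.235443 / 0.373231 ≈ 0.631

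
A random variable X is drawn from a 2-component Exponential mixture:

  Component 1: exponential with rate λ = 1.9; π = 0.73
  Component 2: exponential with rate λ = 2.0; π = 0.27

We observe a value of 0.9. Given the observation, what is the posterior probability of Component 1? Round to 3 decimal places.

By Bayes' theorem, P(k | x) = π_k f_k(x) / Σ_j π_j f_j(x).
Evaluate each component's likelihood at the observed value:
  f_1 = 1.9·e^(−1.9·0.9) = 1.9·e^(−1.7100) = 0.343645
  f_2 = 2.0·e^(−2.0·0.9) = 2.0·e^(−1.8000) = 0.330598
Multiply by the mixture weights:
  π_1·f_1 = 0.73 × 0.343645 = 0.250861
  π_2·f_2 = 0.27 × 0.330598 = 0.0892614
Sum: 0.250861 + 0.0892614 = 0.340122
Responsibility of Component 1: 0.250861 / 0.340122 ≈ 0.738

0.738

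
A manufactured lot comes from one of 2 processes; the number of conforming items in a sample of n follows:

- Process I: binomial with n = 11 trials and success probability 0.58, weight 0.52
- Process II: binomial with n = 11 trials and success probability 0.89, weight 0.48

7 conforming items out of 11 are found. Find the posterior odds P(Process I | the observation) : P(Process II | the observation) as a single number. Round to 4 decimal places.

Only the two components matter; the odds are (w_i f_i(x)) / (w_j f_j(x)).
Evaluate each component's likelihood at the observed value:
  p_I = 0.226729
  p_II = 0.0213705
0.117899 / 0.0102578 ≈ 11.4936

11.4936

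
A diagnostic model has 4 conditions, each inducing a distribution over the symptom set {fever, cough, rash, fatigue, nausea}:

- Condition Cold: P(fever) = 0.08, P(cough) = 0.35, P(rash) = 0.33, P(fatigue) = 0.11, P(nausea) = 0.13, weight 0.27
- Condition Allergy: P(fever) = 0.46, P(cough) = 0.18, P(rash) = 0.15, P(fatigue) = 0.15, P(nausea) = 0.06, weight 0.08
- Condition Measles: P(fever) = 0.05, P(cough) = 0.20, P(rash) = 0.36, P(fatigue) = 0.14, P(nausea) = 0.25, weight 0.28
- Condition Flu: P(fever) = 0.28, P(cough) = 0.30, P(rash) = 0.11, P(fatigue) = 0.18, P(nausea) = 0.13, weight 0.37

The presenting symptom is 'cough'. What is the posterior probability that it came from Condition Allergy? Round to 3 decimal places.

P(component k | x) = π_k·f_k(x) / marginal(x), where marginal(x) = Σ_j π_j·f_j(x).
Categorical probabilities:
  L_Cold = P(cough | comp) = 0.35
  L_Allergy = P(cough | comp) = 0.18
  L_Measles = P(cough | comp) = 0.20
  L_Flu = P(cough | comp) = 0.30
Unnormalised posteriors:
  π_Cold·L_Cold = 0.27 × 0.35 = 0.0945
  π_Allergy·L_Allergy = 0.08 × 0.18 = 0.0144
  π_Measles·L_Measles = 0.28 × 0.2 = 0.056
  π_Flu·L_Flu = 0.37 × 0.3 = 0.111
Evidence: 0.0945 + 0.0144 + 0.056 + 0.111 = 0.2759
P(Condition Allergy | data) = 0.0144 / 0.2759 ≈ 0.052

0.052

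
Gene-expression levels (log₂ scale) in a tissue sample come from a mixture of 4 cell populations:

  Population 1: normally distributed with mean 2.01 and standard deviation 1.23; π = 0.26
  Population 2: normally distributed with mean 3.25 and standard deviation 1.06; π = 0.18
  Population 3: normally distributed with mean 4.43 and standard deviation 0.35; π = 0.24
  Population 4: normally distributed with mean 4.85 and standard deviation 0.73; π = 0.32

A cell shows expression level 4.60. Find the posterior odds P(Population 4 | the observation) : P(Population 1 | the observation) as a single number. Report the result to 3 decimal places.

Since P(k|x) ∝ P(Z=k) f_k(x), the posterior odds are P(Z=i) f_i(x) / (P(Z=j) f_j(x)).
Normal densities:
  L_1 = 0.0353336
  L_2 = 0.167258
  L_3 = 1.01301
  L_4 = 0.515371
Odds = (0.32/0.26) × (0.515371/0.0353336) = 1.23077 × 14.5858 ≈ 17.952

17.952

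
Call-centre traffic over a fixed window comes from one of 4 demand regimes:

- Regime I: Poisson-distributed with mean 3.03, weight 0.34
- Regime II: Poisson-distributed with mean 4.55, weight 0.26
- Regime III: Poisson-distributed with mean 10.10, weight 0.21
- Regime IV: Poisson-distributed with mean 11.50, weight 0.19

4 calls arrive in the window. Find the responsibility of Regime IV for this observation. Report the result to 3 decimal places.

0.013

Apply Bayes' rule: the posterior for each component is proportional to its prior times its likelihood at x.
Poisson probabilities:
  p_I = e^(−3.03)·3.03^4/4! = 0.169686
  p_II = e^(−4.55)·4.55^4/4! = 0.18871
  p_III = e^(−10.10)·10.10^4/4! = 0.0178115
  p_IV = e^(−11.50)·11.50^4/4! = 0.00738233
Unnormalised posteriors:
  π_I·p_I = 0.34 × 0.169686 = 0.0576934
  π_II·p_II = 0.26 × 0.18871 = 0.0490645
  π_III·p_III = 0.21 × 0.0178115 = 0.00374041
  π_IV·p_IV = 0.19 × 0.00738233 = 0.00140264
Sum: 0.0576934 + 0.0490645 + 0.00374041 + 0.00140264 = 0.111901
P(Regime IV | x) ≈ 0.013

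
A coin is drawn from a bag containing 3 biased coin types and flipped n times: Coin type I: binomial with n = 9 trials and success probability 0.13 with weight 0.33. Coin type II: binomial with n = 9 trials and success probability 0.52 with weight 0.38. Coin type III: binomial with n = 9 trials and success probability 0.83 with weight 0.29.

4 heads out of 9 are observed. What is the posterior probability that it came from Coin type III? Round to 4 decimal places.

Posterior ∝ prior × likelihood, so P(k | x) ∝ w_k f_k(x); normalise over all components.
Binomial probabilities:
  f_I = C(9,4)·0.13^4·0.87^5 = 126·0.00028561·0.498421 = 0.0179366
  f_II = C(9,4)·0.52^4·0.48^5 = 126·0.0731162·0.0254804 = 0.234742
  f_III = C(9,4)·0.83^4·0.17^5 = 126·0.474583·0.000141986 = 0.00849039
Multiply by the mixture weights:
  w_I·f_I = 0.33 × 0.0179366 = 0.00591908
  w_II·f_II = 0.38 × 0.234742 = 0.0892018
  w_III·f_III = 0.29 × 0.00849039 = 0.00246221
Evidence: 0.00591908 + 0.0892018 + 0.00246221 = 0.0975831
So the posterior for Coin type III is 0.00246221 / 0.0975831 ≈ 0.0252.

0.0252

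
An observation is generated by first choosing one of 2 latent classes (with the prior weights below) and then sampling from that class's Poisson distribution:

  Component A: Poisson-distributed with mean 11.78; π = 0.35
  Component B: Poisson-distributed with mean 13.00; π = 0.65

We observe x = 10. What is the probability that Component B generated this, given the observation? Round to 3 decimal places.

0.595

By Bayes' theorem, P(k | x) = π_k f_k(x) / Σ_j π_j f_j(x).
Poisson probabilities:
  f_A = e^(−11.78)·11.78^10/10! = 0.108568
  f_B = e^(−13.00)·13.00^10/10! = 0.0858702
Prior × likelihood for each component:
  π_A·f_A = 0.35 × 0.108568 = 0.0379987
  π_B·f_B = 0.65 × 0.0858702 = 0.0558156
Normaliser: 0.0379987 + 0.0558156 = 0.0938143
P(Component B | 10) ≈ 0.595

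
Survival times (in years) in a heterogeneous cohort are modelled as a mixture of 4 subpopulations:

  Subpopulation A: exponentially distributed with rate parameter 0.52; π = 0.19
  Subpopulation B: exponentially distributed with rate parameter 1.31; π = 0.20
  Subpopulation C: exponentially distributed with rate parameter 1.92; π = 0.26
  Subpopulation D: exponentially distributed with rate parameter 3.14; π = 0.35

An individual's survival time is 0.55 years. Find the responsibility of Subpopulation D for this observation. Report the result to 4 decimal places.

Apply Bayes' rule: the posterior for each component is proportional to its prior times its likelihood at x.
Exponential densities:
  f_A = 0.390657
  f_B = 0.637327
  f_C = 0.667861
  f_D = 0.558346
Prior × likelihood for each component:
  P(Z=A)·f_A = 0.19 × 0.390657 = 0.0742247
  P(Z=B)·f_B = 0.20 × 0.637327 = 0.127465
  P(Z=C)·f_C = 0.26 × 0.667861 = 0.173644
  P(Z=D)·f_D = 0.35 × 0.558346 = 0.195421
Sum: 0.0742247 + 0.127465 + 0.173644 + 0.195421 = 0.570755
So the posterior for Subpopulation D is 0.195421 / 0.570755 ≈ 0.3424.

0.3424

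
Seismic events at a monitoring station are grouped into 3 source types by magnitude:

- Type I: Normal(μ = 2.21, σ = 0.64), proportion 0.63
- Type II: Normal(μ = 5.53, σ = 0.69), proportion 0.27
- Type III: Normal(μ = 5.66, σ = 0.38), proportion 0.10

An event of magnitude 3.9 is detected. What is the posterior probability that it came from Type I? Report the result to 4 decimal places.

Apply Bayes' rule: the posterior for each component is proportional to its prior times its likelihood at x.
Evaluate each component's likelihood at the observed value:
  f_I = 0.0190802
  f_II = 0.0355026
  f_III = 2.30668e-05
Multiply by the mixture weights:
  π_I·f_I = 0.63 × 0.0190802 = 0.0120206
  π_II·f_II = 0.27 × 0.0355026 = 0.0095857
  π_III·f_III = 0.10 × 2.30668e-05 = 2.30668e-06
Denominator: 0.0120206 + 0.0095857 + 2.30668e-06 = 0.0216086
P(Type I | x) ≈ 0.5563

0.5563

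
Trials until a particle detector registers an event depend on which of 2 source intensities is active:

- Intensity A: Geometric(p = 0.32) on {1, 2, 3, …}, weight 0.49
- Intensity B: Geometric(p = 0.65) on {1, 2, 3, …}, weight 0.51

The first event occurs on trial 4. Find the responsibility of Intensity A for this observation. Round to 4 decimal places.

0.7762

Apply Bayes' rule: the posterior for each component is proportional to its prior times its likelihood at x.
Evaluate each component's likelihood at the observed value:
  p_A = 0.100618
  p_B = 0.0278687
Prior × likelihood for each component:
  π_A·p_A = 0.49 × 0.100618 = 0.0493029
  π_B·p_B = 0.51 × 0.0278687 = 0.0142131
Denominator: 0.0493029 + 0.0142131 = 0.063516
P(Intensity A | data) ≈ 0.7762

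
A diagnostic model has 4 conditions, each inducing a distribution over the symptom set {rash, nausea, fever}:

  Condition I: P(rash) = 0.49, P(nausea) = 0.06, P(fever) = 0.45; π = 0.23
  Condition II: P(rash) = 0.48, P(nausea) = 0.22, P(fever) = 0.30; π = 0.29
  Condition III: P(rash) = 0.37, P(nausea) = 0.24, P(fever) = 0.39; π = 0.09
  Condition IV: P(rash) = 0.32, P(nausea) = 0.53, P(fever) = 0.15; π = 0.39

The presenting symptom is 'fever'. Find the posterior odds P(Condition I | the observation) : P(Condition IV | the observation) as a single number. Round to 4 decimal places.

Posterior odds = (P(Z=i) f_i(x)) / (P(Z=j) f_j(x)); the normalising sum cancels.
Component likelihoods at x = 'fever':
  p_I = P(fever | comp) = 0.45
  p_II = P(fever | comp) = 0.30
  p_III = P(fever | comp) = 0.39
  p_IV = P(fever | comp) = 0.15
Posterior odds = (P(Z=I)·p_I) / (P(Z=IV)·p_IV) = (0.23·0.45) / (0.39·0.15) = 0.1035 / 0.0585 ≈ 1.7692

1.7692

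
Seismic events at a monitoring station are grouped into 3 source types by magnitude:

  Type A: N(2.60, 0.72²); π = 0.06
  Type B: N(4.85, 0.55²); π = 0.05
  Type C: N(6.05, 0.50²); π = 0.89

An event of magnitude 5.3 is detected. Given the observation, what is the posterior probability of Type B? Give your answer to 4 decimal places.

0.1012

By Bayes' theorem, P(k | x) = P(Z=k) f_k(x) / Σ_j P(Z=j) f_j(x).
Normal densities:
  f_A = (1/(0.72·√(2π)))·exp(−(5.3−2.60)²/(2·0.72²)) = 0.554087·exp(-7.03125) = 0.000489716
  f_B = (1/(0.55·√(2π)))·exp(−(5.3−4.85)²/(2·0.55²)) = 0.725350·exp(-0.33471) = 0.51902
  f_C = (1/(0.50·√(2π)))·exp(−(5.3−6.05)²/(2·0.50²)) = 0.797885·exp(-1.12500) = 0.259035
Prior × likelihood for each component:
  P(Z=A)·f_A = 0.06 × 0.000489716 = 2.9383e-05
  P(Z=B)·f_B = 0.05 × 0.51902 = 0.025951
  P(Z=C)·f_C = 0.89 × 0.259035 = 0.230541
Evidence: 2.9383e-05 + 0.025951 + 0.230541 = 0.256522
Responsibility of Type B: 0.025951 / 0.256522 ≈ 0.1012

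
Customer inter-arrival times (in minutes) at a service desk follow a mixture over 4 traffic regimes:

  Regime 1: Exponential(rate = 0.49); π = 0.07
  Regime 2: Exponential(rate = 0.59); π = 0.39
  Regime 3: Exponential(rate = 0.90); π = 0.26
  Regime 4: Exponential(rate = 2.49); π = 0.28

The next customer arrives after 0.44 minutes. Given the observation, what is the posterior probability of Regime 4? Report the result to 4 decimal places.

Apply Bayes' rule: the posterior for each component is proportional to its prior times its likelihood at x.
Exponential densities:
  f_1 = 0.49·e^(−0.49·0.44) = 0.49·e^(−0.2156) = 0.394968
  f_2 = 0.59·e^(−0.59·0.44) = 0.59·e^(−0.2596) = 0.455102
  f_3 = 0.90·e^(−0.90·0.44) = 0.90·e^(−0.3960) = 0.605706
  f_4 = 2.49·e^(−2.49·0.44) = 2.49·e^(−1.0956) = 0.832504
Prior × likelihood for each component:
  P(Z=1)·f_1 = 0.07 × 0.394968 = 0.0276478
  P(Z=2)·f_2 = 0.39 × 0.455102 = 0.17749
  P(Z=3)·f_3 = 0.26 × 0.605706 = 0.157484
  P(Z=4)·f_4 = 0.28 × 0.832504 = 0.233101
Evidence: 0.0276478 + 0.17749 + 0.157484 + 0.233101 = 0.595722
Responsibility of Regime 4: 0.233101 / 0.595722 ≈ 0.3913

0.3913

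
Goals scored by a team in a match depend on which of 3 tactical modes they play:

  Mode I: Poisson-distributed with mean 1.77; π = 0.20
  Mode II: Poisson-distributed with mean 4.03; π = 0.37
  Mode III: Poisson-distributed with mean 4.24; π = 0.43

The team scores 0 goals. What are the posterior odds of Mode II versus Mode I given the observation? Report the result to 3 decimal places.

0.193

Since P(k|x) ∝ π_k f_k(x), the posterior odds are π_i f_i(x) / (π_j f_j(x)).
Poisson probabilities:
  p_I = e^(−1.77)·1.77^0/0! = 0.170333
  p_II = e^(−4.03)·4.03^0/0! = 0.0177743
  p_III = e^(−4.24)·4.24^0/0! = 0.0144076
Odds = (0.37/0.20) × (0.0177743/0.170333) = 1.85 × 0.10435 ≈ 0.193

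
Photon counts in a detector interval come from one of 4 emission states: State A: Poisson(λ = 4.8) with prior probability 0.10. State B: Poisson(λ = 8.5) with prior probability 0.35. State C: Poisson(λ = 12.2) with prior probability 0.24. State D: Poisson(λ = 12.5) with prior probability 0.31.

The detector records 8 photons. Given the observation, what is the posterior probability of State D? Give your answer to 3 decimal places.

0.199

By Bayes' theorem, P(k | x) = P(Z=k) f_k(x) / Σ_j P(Z=j) f_j(x).
Component likelihoods at x = 8 photons:
  L_A = e^(−4.8)·4.8^8/8! = 0.057517
  L_B = e^(−8.5)·8.5^8/8! = 0.137508
  L_C = e^(−12.2)·12.2^8/8! = 0.0612302
  L_D = e^(−12.5)·12.5^8/8! = 0.0550907
Weight by the priors:
  P(Z=A)·L_A = 0.10 × 0.057517 = 0.0057517
  P(Z=B)·L_B = 0.35 × 0.137508 = 0.0481278
  P(Z=C)·L_C = 0.24 × 0.0612302 = 0.0146952
  P(Z=D)·L_D = 0.31 × 0.0550907 = 0.0170781
Sum: 0.0057517 + 0.0481278 + 0.0146952 + 0.0170781 = 0.0856528
Responsibility of State D: 0.0170781 / 0.0856528 ≈ 0.199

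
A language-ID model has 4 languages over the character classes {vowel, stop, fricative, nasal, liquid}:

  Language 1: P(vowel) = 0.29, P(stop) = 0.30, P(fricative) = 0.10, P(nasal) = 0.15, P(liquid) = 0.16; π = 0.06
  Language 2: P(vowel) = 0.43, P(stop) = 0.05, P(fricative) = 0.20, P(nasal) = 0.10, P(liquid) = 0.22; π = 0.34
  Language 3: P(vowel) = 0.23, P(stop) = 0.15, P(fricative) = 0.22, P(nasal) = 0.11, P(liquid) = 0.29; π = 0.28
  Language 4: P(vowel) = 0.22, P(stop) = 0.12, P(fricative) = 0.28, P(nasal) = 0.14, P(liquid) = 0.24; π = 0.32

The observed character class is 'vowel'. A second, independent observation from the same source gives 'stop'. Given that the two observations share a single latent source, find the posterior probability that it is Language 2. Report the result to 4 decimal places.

0.2386

The responsibility of component k is π_k f_k(x) divided by Σ_j π_j f_j(x).
Since both observations come from the same component, the likelihood for component k is f_k(x₁)·f_k(x₂).
  L_1 = [P(vowel | comp) = 0.29] × [0.3] = 0.087
  L_2 = [P(vowel | comp) = 0.43] × [0.05] = 0.0215
  L_3 = [P(vowel | comp) = 0.23] × [0.15] = 0.0345
  L_4 = [P(vowel | comp) = 0.22] × [0.12] = 0.0264
Prior × likelihood for each component:
  π_1·L_1 = 0.06 × 0.087 = 0.00522
  π_2·L_2 = 0.34 × 0.0215 = 0.00731
  π_3·L_3 = 0.28 × 0.0345 = 0.00966
  π_4·L_4 = 0.32 × 0.0264 = 0.008448
Normaliser: 0.00522 + 0.00731 + 0.00966 + 0.008448 = 0.030638
P(Language 2 | x) ≈ 0.2386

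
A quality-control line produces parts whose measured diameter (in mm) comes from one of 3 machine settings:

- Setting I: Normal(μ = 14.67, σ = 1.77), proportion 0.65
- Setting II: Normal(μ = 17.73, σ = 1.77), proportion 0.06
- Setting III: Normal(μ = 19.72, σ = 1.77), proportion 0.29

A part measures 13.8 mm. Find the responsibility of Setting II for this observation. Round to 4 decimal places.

0.0088

Posterior ∝ prior × likelihood, so P(k | x) ∝ P(Z=k) f_k(x); normalise over all components.
Normal densities:
  L_I = (1/(1.77·√(2π)))·exp(−(13.8−14.67)²/(2·1.77²)) = 0.225391·exp(-0.12080) = 0.199744
  L_II = (1/(1.77·√(2π)))·exp(−(13.8−17.73)²/(2·1.77²)) = 0.225391·exp(-2.46495) = 0.0191611
  L_III = (1/(1.77·√(2π)))·exp(−(13.8−19.72)²/(2·1.77²)) = 0.225391·exp(-5.59328) = 0.000839082
Weight by the priors:
  P(Z=I)·L_I = 0.65 × 0.199744 = 0.129834
  P(Z=II)·L_II = 0.06 × 0.0191611 = 0.00114967
  P(Z=III)·L_III = 0.29 × 0.000839082 = 0.000243334
Marginal: 0.129834 + 0.00114967 + 0.000243334 = 0.131227
P(Setting II | x) = 0.00114967 / 0.131227 ≈ 0.0088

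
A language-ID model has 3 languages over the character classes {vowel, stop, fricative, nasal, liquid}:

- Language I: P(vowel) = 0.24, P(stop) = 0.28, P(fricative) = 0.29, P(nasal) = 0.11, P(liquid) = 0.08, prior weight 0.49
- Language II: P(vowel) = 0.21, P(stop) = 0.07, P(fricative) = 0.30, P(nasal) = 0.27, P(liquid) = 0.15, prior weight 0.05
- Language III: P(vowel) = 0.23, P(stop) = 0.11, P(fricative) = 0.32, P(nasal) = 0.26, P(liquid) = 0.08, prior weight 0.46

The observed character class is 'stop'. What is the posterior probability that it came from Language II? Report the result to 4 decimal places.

0.0183

Apply Bayes' rule: the posterior for each component is proportional to its prior times its likelihood at x.
Component likelihoods at x = 'stop':
  p_I = P(stop | comp) = 0.28
  p_II = P(stop | comp) = 0.07
  p_III = P(stop | comp) = 0.11
Multiply by the mixture weights:
  P(Z=I)·p_I = 0.49 × 0.28 = 0.1372
  P(Z=II)·p_II = 0.05 × 0.07 = 0.0035
  P(Z=III)·p_III = 0.46 × 0.11 = 0.0506
Denominator: 0.1372 + 0.0035 + 0.0506 = 0.1913
P(Language II | the observation) = 0.0035 / 0.1913 ≈ 0.0183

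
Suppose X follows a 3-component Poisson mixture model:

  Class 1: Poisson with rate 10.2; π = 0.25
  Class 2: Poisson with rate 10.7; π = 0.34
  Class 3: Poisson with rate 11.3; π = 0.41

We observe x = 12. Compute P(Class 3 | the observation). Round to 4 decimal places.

Apply Bayes' rule: the posterior for each component is proportional to its prior times its likelihood at x.
Component likelihoods at x = 12:
  p_1 = e^(−10.2)·10.2^12/12! = 0.098415
  p_2 = e^(−10.7)·10.7^12/12! = 0.106003
  p_3 = e^(−11.3)·11.3^12/12! = 0.111964
Multiply by the mixture weights:
  w_1·p_1 = 0.25 × 0.098415 = 0.0246038
  w_2·p_2 = 0.34 × 0.106003 = 0.036041
  w_3·p_3 = 0.41 × 0.111964 = 0.0459051
Evidence: 0.0246038 + 0.036041 + 0.0459051 = 0.10655
Responsibility of Class 3: 0.0459051 / 0.10655 ≈ 0.4308

0.4308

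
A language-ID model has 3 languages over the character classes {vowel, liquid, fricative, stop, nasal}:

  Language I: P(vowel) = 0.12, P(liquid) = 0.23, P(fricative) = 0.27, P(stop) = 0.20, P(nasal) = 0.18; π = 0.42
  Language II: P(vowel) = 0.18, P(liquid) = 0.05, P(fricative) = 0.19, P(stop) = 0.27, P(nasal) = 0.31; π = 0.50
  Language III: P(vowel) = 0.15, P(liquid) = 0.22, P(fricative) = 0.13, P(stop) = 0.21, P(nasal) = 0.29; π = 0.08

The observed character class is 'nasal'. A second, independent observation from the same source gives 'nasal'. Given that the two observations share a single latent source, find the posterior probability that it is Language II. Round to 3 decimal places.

The responsibility of component k is π_k f_k(x) divided by Σ_j π_j f_j(x).
Since both observations come from the same component, the likelihood for component k is f_k(x₁)·f_k(x₂).
  L_I = [P(nasal | comp) = 0.18] × [0.18] = 0.0324
  L_II = [P(nasal | comp) = 0.31] × [0.31] = 0.0961
  L_III = [P(nasal | comp) = 0.29] × [0.29] = 0.0841
Unnormalised posteriors:
  π_I·L_I = 0.42 × 0.0324 = 0.013608
  π_II·L_II = 0.50 × 0.0961 = 0.04805
  π_III·L_III = 0.08 × 0.0841 = 0.006728
Normaliser: 0.013608 + 0.04805 + 0.006728 = 0.068386
Responsibility of Language II: 0.04805 / 0.068386 ≈ 0.703

0.703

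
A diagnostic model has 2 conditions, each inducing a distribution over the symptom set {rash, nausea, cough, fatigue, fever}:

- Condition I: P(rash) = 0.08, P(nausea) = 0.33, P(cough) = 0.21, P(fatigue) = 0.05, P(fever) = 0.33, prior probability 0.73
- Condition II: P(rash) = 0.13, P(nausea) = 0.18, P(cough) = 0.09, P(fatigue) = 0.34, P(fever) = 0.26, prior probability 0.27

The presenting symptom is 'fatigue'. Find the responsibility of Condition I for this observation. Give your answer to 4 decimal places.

0.2845

By Bayes' theorem, P(k | x) = π_k f_k(x) / Σ_j π_j f_j(x).
Evaluate each component's likelihood at the observed value:
  p_I = P(fatigue | comp) = 0.05
  p_II = P(fatigue | comp) = 0.34
Prior × likelihood for each component:
  π_I·p_I = 0.73 × 0.05 = 0.0365
  π_II·p_II = 0.27 × 0.34 = 0.0918
Evidence: 0.0365 + 0.0918 = 0.1283
So the posterior for Condition I is 0.0365 / 0.1283 ≈ 0.2845.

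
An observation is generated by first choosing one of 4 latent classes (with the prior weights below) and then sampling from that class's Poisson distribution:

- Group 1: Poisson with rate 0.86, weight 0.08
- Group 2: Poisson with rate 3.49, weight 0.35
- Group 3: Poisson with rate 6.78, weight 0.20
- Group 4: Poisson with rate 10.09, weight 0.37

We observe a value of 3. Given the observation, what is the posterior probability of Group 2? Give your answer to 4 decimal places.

Posterior ∝ prior × likelihood, so P(k | x) ∝ w_k f_k(x); normalise over all components.
Poisson probabilities:
  L_1 = e^(−0.86)·0.86^3/3! = 0.0448591
  L_2 = e^(−3.49)·3.49^3/3! = 0.216091
  L_3 = e^(−6.78)·6.78^3/3! = 0.059023
  L_4 = e^(−10.09)·10.09^3/3! = 0.0071038
Weight by the priors:
  w_1·L_1 = 0.08 × 0.0448591 = 0.00358873
  w_2·L_2 = 0.35 × 0.216091 = 0.075632
  w_3·L_3 = 0.20 × 0.059023 = 0.0118046
  w_4·L_4 = 0.37 × 0.0071038 = 0.00262841
Marginal: 0.00358873 + 0.075632 + 0.0118046 + 0.00262841 = 0.0936537
So the posterior for Group 2 is 0.075632 / 0.0936537 ≈ 0.8076.

0.8076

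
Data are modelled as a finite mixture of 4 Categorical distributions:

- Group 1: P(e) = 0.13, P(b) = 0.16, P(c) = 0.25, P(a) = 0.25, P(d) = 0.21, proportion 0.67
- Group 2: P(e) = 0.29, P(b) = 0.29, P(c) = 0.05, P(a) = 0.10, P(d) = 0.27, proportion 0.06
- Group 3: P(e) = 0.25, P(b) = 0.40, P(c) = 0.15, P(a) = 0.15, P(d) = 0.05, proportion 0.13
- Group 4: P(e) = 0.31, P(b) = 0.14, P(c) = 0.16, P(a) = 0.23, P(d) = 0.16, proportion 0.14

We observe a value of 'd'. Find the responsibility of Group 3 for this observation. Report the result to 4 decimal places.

0.0350

Posterior ∝ prior × likelihood, so P(k | x) ∝ P(Z=k) f_k(x); normalise over all components.
Component likelihoods at x = 'd':
  L_1 = P(d | comp) = 0.21
  L_2 = P(d | comp) = 0.27
  L_3 = P(d | comp) = 0.05
  L_4 = P(d | comp) = 0.16
Prior × likelihood for each component:
  P(Z=1)·L_1 = 0.67 × 0.21 = 0.1407
  P(Z=2)·L_2 = 0.06 × 0.27 = 0.0162
  P(Z=3)·L_3 = 0.13 × 0.05 = 0.0065
  P(Z=4)·L_4 = 0.14 × 0.16 = 0.0224
Denominator: 0.1407 + 0.0162 + 0.0065 + 0.0224 = 0.1858
So the posterior for Group 3 is 0.0065 / 0.1858 ≈ 0.0350.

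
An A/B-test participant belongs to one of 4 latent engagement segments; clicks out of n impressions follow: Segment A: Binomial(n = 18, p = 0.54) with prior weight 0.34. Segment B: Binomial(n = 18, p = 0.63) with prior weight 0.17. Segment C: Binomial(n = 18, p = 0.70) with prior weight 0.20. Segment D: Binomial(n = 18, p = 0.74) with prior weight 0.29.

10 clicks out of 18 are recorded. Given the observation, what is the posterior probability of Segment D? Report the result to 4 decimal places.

Apply Bayes' rule: the posterior for each component is proportional to its prior times its likelihood at x.
Binomial probabilities:
  f_A = C(18,10)·0.54^10·0.46^8 = 43758·0.00210833·0.00200476 = 0.184951
  f_B = C(18,10)·0.63^10·0.37^8 = 43758·0.0098493·0.000351248 = 0.151383
  f_C = C(18,10)·0.70^10·0.30^8 = 43758·0.0282475·6.561e-05 = 0.0810976
  f_D = C(18,10)·0.74^10·0.26^8 = 43758·0.0492399·2.08827e-05 = 0.0449947
Weight by the priors:
  P(Z=A)·f_A = 0.34 × 0.184951 = 0.0628835
  P(Z=B)·f_B = 0.17 × 0.151383 = 0.0257351
  P(Z=C)·f_C = 0.20 × 0.0810976 = 0.0162195
  P(Z=D)·f_D = 0.29 × 0.0449947 = 0.0130485
Normaliser: 0.0628835 + 0.0257351 + 0.0162195 + 0.0130485 = 0.117887
So the posterior for Segment D is 0.0130485 / 0.117887 ≈ 0.1107.

0.1107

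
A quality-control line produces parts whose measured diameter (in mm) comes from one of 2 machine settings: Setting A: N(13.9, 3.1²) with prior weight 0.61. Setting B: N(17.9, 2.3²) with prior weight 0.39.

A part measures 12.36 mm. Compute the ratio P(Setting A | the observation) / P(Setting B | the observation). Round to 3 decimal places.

18.659

Since P(k|x) ∝ π_k f_k(x), the posterior odds are π_i f_i(x) / (π_j f_j(x)).
Evaluate each component's likelihood at the observed value:
  p_A = (1/(3.1·√(2π)))·exp(−(12.36−13.9)²/(2·3.1²)) = 0.128691·exp(-0.12339) = 0.113752
  p_B = (1/(2.3·√(2π)))·exp(−(12.36−17.9)²/(2·2.3²)) = 0.173453·exp(-2.90091) = 0.0095353
Posterior odds = (π_A·p_A) / (π_B·p_B) = (0.61·0.113752) / (0.39·0.0095353) = 0.0693888 / 0.00371877 ≈ 18.659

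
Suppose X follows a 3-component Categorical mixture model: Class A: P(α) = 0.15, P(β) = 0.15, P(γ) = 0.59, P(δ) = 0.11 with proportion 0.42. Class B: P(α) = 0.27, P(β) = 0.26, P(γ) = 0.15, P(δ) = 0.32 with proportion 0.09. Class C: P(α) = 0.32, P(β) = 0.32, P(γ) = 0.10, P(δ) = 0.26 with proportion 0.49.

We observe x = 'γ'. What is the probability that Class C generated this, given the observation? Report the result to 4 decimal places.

By Bayes' theorem, P(k | x) = π_k f_k(x) / Σ_j π_j f_j(x).
Evaluate each component's likelihood at the observed value:
  f_A = 0.59
  f_B = 0.15
  f_C = 0.1
Prior × likelihood for each component:
  π_A·f_A = 0.42 × 0.59 = 0.2478
  π_B·f_B = 0.09 × 0.15 = 0.0135
  π_C·f_C = 0.49 × 0.1 = 0.049
Evidence: 0.2478 + 0.0135 + 0.049 = 0.3103
Responsibility of Class C: 0.049 / 0.3103 ≈ 0.1579

0.1579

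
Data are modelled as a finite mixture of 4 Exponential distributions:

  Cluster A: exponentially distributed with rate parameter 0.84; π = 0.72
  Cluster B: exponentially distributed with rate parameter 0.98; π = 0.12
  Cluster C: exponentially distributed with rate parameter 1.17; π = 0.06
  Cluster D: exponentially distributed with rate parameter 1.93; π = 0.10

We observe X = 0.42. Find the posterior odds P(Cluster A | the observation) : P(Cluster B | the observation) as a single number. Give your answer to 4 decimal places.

Only the two components matter; the odds are (π_i f_i(x)) / (π_j f_j(x)).
Component likelihoods at x = 0.42:
  p_A = 0.590283
  p_B = 0.649337
  p_C = 0.71577
  p_D = 0.858061
Posterior odds = (π_A·p_A) / (π_B·p_B) = (0.72·0.590283) / (0.12·0.649337) = 0.425004 / 0.0779205 ≈ 5.4543

5.4543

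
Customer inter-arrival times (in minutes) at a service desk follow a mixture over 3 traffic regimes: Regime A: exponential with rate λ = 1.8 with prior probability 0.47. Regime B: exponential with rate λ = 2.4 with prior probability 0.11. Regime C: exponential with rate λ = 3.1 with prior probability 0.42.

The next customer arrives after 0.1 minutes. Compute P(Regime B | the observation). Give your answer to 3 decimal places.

By Bayes' theorem, P(k | x) = π_k f_k(x) / Σ_j π_j f_j(x).
Component likelihoods at x = 0.1 minutes:
  p_A = 1.8·e^(−1.8·0.1) = 1.8·e^(−0.1800) = 1.50349
  p_B = 2.4·e^(−2.4·0.1) = 2.4·e^(−0.2400) = 1.88791
  p_C = 3.1·e^(−3.1·0.1) = 3.1·e^(−0.3100) = 2.27369
Multiply by the mixture weights:
  π_A·p_A = 0.47 × 1.50349 = 0.706639
  π_B·p_B = 0.11 × 1.88791 = 0.20767
  π_C·p_C = 0.42 × 2.27369 = 0.954948
Marginal: 0.706639 + 0.20767 + 0.954948 = 1.86926
Responsibility of Regime B: 0.20767 / 1.86926 ≈ 0.111

0.111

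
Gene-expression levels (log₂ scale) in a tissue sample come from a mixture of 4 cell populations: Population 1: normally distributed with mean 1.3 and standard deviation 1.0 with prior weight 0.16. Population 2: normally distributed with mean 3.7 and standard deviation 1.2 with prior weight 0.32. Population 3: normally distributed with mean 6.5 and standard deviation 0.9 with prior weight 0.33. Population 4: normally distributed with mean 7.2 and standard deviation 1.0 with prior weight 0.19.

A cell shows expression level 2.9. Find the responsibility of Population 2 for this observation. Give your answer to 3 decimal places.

0.827

Posterior ∝ prior × likelihood, so P(k | x) ∝ P(Z=k) f_k(x); normalise over all components.
Evaluate each component's likelihood at the observed value:
  p_1 = 0.110921
  p_2 = 0.266207
  p_3 = 0.0001487
  p_4 = 3.85352e-05
Unnormalised posteriors:
  P(Z=1)·p_1 = 0.16 × 0.110921 = 0.0177473
  P(Z=2)·p_2 = 0.32 × 0.266207 = 0.0851861
  P(Z=3)·p_3 = 0.33 × 0.0001487 = 4.90711e-05
  P(Z=4)·p_4 = 0.19 × 3.85352e-05 = 7.32169e-06
Marginal: 0.0177473 + 0.0851861 + 4.90711e-05 + 7.32169e-06 = 0.10299
Responsibility of Population 2: 0.0851861 / 0.10299 ≈ 0.827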